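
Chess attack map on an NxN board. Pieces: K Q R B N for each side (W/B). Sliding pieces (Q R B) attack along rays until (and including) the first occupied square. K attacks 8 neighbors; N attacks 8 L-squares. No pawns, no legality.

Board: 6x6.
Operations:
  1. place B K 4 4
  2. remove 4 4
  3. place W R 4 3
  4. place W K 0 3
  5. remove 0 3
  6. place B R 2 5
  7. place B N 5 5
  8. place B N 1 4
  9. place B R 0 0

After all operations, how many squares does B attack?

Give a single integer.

Op 1: place BK@(4,4)
Op 2: remove (4,4)
Op 3: place WR@(4,3)
Op 4: place WK@(0,3)
Op 5: remove (0,3)
Op 6: place BR@(2,5)
Op 7: place BN@(5,5)
Op 8: place BN@(1,4)
Op 9: place BR@(0,0)
Per-piece attacks for B:
  BR@(0,0): attacks (0,1) (0,2) (0,3) (0,4) (0,5) (1,0) (2,0) (3,0) (4,0) (5,0)
  BN@(1,4): attacks (3,5) (2,2) (3,3) (0,2)
  BR@(2,5): attacks (2,4) (2,3) (2,2) (2,1) (2,0) (3,5) (4,5) (5,5) (1,5) (0,5) [ray(1,0) blocked at (5,5)]
  BN@(5,5): attacks (4,3) (3,4)
Union (21 distinct): (0,1) (0,2) (0,3) (0,4) (0,5) (1,0) (1,5) (2,0) (2,1) (2,2) (2,3) (2,4) (3,0) (3,3) (3,4) (3,5) (4,0) (4,3) (4,5) (5,0) (5,5)

Answer: 21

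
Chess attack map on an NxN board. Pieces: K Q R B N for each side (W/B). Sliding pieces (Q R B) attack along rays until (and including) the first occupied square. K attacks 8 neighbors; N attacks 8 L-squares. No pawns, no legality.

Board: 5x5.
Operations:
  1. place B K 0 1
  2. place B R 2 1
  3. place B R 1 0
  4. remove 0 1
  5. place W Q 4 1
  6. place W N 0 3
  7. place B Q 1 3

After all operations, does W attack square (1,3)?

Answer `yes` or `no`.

Op 1: place BK@(0,1)
Op 2: place BR@(2,1)
Op 3: place BR@(1,0)
Op 4: remove (0,1)
Op 5: place WQ@(4,1)
Op 6: place WN@(0,3)
Op 7: place BQ@(1,3)
Per-piece attacks for W:
  WN@(0,3): attacks (2,4) (1,1) (2,2)
  WQ@(4,1): attacks (4,2) (4,3) (4,4) (4,0) (3,1) (2,1) (3,2) (2,3) (1,4) (3,0) [ray(-1,0) blocked at (2,1)]
W attacks (1,3): no

Answer: no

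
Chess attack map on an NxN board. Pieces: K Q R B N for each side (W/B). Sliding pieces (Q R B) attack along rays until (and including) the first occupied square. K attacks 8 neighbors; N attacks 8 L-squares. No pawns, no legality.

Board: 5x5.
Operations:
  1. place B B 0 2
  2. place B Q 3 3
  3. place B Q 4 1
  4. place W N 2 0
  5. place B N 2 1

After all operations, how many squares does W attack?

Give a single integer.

Op 1: place BB@(0,2)
Op 2: place BQ@(3,3)
Op 3: place BQ@(4,1)
Op 4: place WN@(2,0)
Op 5: place BN@(2,1)
Per-piece attacks for W:
  WN@(2,0): attacks (3,2) (4,1) (1,2) (0,1)
Union (4 distinct): (0,1) (1,2) (3,2) (4,1)

Answer: 4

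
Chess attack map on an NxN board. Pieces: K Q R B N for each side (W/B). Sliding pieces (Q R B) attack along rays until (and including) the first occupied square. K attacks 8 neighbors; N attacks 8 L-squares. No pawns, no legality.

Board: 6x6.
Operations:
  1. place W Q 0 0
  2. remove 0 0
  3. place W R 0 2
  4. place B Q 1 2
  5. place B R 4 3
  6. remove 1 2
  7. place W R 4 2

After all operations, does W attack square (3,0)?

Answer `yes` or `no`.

Answer: no

Derivation:
Op 1: place WQ@(0,0)
Op 2: remove (0,0)
Op 3: place WR@(0,2)
Op 4: place BQ@(1,2)
Op 5: place BR@(4,3)
Op 6: remove (1,2)
Op 7: place WR@(4,2)
Per-piece attacks for W:
  WR@(0,2): attacks (0,3) (0,4) (0,5) (0,1) (0,0) (1,2) (2,2) (3,2) (4,2) [ray(1,0) blocked at (4,2)]
  WR@(4,2): attacks (4,3) (4,1) (4,0) (5,2) (3,2) (2,2) (1,2) (0,2) [ray(0,1) blocked at (4,3); ray(-1,0) blocked at (0,2)]
W attacks (3,0): no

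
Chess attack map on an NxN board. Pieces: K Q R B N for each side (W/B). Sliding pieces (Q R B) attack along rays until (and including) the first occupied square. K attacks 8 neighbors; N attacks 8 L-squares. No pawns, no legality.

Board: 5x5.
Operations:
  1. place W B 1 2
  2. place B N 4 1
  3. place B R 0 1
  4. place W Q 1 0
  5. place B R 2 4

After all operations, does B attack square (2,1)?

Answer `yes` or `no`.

Op 1: place WB@(1,2)
Op 2: place BN@(4,1)
Op 3: place BR@(0,1)
Op 4: place WQ@(1,0)
Op 5: place BR@(2,4)
Per-piece attacks for B:
  BR@(0,1): attacks (0,2) (0,3) (0,4) (0,0) (1,1) (2,1) (3,1) (4,1) [ray(1,0) blocked at (4,1)]
  BR@(2,4): attacks (2,3) (2,2) (2,1) (2,0) (3,4) (4,4) (1,4) (0,4)
  BN@(4,1): attacks (3,3) (2,2) (2,0)
B attacks (2,1): yes

Answer: yes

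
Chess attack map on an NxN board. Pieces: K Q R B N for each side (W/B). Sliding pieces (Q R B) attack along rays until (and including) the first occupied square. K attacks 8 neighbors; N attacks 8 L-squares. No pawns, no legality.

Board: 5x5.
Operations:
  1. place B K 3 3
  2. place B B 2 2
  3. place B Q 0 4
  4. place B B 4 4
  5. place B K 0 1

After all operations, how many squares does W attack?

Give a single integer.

Answer: 0

Derivation:
Op 1: place BK@(3,3)
Op 2: place BB@(2,2)
Op 3: place BQ@(0,4)
Op 4: place BB@(4,4)
Op 5: place BK@(0,1)
Per-piece attacks for W:
Union (0 distinct): (none)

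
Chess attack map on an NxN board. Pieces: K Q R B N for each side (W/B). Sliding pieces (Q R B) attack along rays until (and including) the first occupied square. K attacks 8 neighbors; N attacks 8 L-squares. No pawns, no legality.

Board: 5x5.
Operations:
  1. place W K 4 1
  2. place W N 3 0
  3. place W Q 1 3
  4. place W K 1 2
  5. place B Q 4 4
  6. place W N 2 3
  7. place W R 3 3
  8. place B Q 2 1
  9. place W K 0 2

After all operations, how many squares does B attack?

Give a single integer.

Op 1: place WK@(4,1)
Op 2: place WN@(3,0)
Op 3: place WQ@(1,3)
Op 4: place WK@(1,2)
Op 5: place BQ@(4,4)
Op 6: place WN@(2,3)
Op 7: place WR@(3,3)
Op 8: place BQ@(2,1)
Op 9: place WK@(0,2)
Per-piece attacks for B:
  BQ@(2,1): attacks (2,2) (2,3) (2,0) (3,1) (4,1) (1,1) (0,1) (3,2) (4,3) (3,0) (1,2) (1,0) [ray(0,1) blocked at (2,3); ray(1,0) blocked at (4,1); ray(1,-1) blocked at (3,0); ray(-1,1) blocked at (1,2)]
  BQ@(4,4): attacks (4,3) (4,2) (4,1) (3,4) (2,4) (1,4) (0,4) (3,3) [ray(0,-1) blocked at (4,1); ray(-1,-1) blocked at (3,3)]
Union (18 distinct): (0,1) (0,4) (1,0) (1,1) (1,2) (1,4) (2,0) (2,2) (2,3) (2,4) (3,0) (3,1) (3,2) (3,3) (3,4) (4,1) (4,2) (4,3)

Answer: 18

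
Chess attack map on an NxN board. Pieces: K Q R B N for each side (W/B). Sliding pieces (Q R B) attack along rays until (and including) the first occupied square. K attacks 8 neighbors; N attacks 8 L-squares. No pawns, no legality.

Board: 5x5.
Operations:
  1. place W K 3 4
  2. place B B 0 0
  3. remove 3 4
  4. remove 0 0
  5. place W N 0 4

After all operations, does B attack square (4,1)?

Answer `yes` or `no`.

Answer: no

Derivation:
Op 1: place WK@(3,4)
Op 2: place BB@(0,0)
Op 3: remove (3,4)
Op 4: remove (0,0)
Op 5: place WN@(0,4)
Per-piece attacks for B:
B attacks (4,1): no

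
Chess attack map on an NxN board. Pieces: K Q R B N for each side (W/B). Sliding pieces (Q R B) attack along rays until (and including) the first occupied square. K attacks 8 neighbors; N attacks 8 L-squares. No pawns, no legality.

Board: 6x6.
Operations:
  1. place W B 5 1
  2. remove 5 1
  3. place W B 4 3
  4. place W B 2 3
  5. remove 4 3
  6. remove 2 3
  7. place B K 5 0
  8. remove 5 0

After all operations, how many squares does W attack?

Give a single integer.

Answer: 0

Derivation:
Op 1: place WB@(5,1)
Op 2: remove (5,1)
Op 3: place WB@(4,3)
Op 4: place WB@(2,3)
Op 5: remove (4,3)
Op 6: remove (2,3)
Op 7: place BK@(5,0)
Op 8: remove (5,0)
Per-piece attacks for W:
Union (0 distinct): (none)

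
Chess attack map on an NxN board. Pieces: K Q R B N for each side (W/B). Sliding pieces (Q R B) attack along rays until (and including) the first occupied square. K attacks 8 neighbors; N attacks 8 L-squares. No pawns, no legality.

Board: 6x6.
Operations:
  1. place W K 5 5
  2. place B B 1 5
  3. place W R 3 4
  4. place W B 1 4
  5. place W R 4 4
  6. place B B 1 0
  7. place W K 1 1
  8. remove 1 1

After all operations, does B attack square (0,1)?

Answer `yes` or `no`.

Op 1: place WK@(5,5)
Op 2: place BB@(1,5)
Op 3: place WR@(3,4)
Op 4: place WB@(1,4)
Op 5: place WR@(4,4)
Op 6: place BB@(1,0)
Op 7: place WK@(1,1)
Op 8: remove (1,1)
Per-piece attacks for B:
  BB@(1,0): attacks (2,1) (3,2) (4,3) (5,4) (0,1)
  BB@(1,5): attacks (2,4) (3,3) (4,2) (5,1) (0,4)
B attacks (0,1): yes

Answer: yes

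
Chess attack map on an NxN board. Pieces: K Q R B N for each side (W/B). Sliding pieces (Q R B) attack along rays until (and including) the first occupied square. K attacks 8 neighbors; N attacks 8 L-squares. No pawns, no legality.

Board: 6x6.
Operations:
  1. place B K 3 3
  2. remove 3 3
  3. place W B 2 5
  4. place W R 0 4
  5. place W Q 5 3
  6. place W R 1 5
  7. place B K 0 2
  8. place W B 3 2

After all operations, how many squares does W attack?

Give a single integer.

Answer: 26

Derivation:
Op 1: place BK@(3,3)
Op 2: remove (3,3)
Op 3: place WB@(2,5)
Op 4: place WR@(0,4)
Op 5: place WQ@(5,3)
Op 6: place WR@(1,5)
Op 7: place BK@(0,2)
Op 8: place WB@(3,2)
Per-piece attacks for W:
  WR@(0,4): attacks (0,5) (0,3) (0,2) (1,4) (2,4) (3,4) (4,4) (5,4) [ray(0,-1) blocked at (0,2)]
  WR@(1,5): attacks (1,4) (1,3) (1,2) (1,1) (1,0) (2,5) (0,5) [ray(1,0) blocked at (2,5)]
  WB@(2,5): attacks (3,4) (4,3) (5,2) (1,4) (0,3)
  WB@(3,2): attacks (4,3) (5,4) (4,1) (5,0) (2,3) (1,4) (0,5) (2,1) (1,0)
  WQ@(5,3): attacks (5,4) (5,5) (5,2) (5,1) (5,0) (4,3) (3,3) (2,3) (1,3) (0,3) (4,4) (3,5) (4,2) (3,1) (2,0)
Union (26 distinct): (0,2) (0,3) (0,5) (1,0) (1,1) (1,2) (1,3) (1,4) (2,0) (2,1) (2,3) (2,4) (2,5) (3,1) (3,3) (3,4) (3,5) (4,1) (4,2) (4,3) (4,4) (5,0) (5,1) (5,2) (5,4) (5,5)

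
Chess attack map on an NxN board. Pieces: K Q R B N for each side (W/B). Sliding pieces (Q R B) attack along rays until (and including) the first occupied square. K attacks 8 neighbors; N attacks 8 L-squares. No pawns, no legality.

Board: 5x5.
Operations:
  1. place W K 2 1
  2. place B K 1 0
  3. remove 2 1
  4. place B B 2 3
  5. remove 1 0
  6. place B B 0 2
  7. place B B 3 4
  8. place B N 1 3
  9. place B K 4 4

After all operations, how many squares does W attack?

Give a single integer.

Answer: 0

Derivation:
Op 1: place WK@(2,1)
Op 2: place BK@(1,0)
Op 3: remove (2,1)
Op 4: place BB@(2,3)
Op 5: remove (1,0)
Op 6: place BB@(0,2)
Op 7: place BB@(3,4)
Op 8: place BN@(1,3)
Op 9: place BK@(4,4)
Per-piece attacks for W:
Union (0 distinct): (none)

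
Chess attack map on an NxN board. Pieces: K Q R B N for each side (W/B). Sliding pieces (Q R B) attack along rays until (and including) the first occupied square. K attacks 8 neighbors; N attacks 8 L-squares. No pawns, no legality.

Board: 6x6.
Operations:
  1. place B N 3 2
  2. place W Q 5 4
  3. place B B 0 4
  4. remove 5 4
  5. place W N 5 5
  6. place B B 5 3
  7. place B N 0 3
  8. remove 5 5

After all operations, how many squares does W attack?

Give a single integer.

Answer: 0

Derivation:
Op 1: place BN@(3,2)
Op 2: place WQ@(5,4)
Op 3: place BB@(0,4)
Op 4: remove (5,4)
Op 5: place WN@(5,5)
Op 6: place BB@(5,3)
Op 7: place BN@(0,3)
Op 8: remove (5,5)
Per-piece attacks for W:
Union (0 distinct): (none)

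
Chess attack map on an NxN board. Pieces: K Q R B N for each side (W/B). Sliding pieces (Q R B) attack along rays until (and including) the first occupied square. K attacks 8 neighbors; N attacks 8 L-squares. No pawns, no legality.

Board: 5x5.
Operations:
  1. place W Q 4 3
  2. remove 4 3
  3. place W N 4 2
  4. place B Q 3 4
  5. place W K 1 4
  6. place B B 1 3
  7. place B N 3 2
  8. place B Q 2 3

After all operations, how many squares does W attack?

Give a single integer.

Op 1: place WQ@(4,3)
Op 2: remove (4,3)
Op 3: place WN@(4,2)
Op 4: place BQ@(3,4)
Op 5: place WK@(1,4)
Op 6: place BB@(1,3)
Op 7: place BN@(3,2)
Op 8: place BQ@(2,3)
Per-piece attacks for W:
  WK@(1,4): attacks (1,3) (2,4) (0,4) (2,3) (0,3)
  WN@(4,2): attacks (3,4) (2,3) (3,0) (2,1)
Union (8 distinct): (0,3) (0,4) (1,3) (2,1) (2,3) (2,4) (3,0) (3,4)

Answer: 8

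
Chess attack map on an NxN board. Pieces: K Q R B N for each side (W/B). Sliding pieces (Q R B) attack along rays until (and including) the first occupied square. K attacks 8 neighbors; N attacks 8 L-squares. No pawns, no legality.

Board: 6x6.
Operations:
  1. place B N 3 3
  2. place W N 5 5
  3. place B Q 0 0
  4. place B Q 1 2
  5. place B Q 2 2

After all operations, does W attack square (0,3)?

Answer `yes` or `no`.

Op 1: place BN@(3,3)
Op 2: place WN@(5,5)
Op 3: place BQ@(0,0)
Op 4: place BQ@(1,2)
Op 5: place BQ@(2,2)
Per-piece attacks for W:
  WN@(5,5): attacks (4,3) (3,4)
W attacks (0,3): no

Answer: no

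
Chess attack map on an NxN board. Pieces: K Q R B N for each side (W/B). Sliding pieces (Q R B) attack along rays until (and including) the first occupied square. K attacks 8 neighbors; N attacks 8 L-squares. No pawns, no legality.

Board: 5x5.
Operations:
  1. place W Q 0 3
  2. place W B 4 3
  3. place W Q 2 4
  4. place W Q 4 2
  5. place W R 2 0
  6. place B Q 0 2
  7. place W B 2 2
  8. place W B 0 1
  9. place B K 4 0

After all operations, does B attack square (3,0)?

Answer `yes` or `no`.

Op 1: place WQ@(0,3)
Op 2: place WB@(4,3)
Op 3: place WQ@(2,4)
Op 4: place WQ@(4,2)
Op 5: place WR@(2,0)
Op 6: place BQ@(0,2)
Op 7: place WB@(2,2)
Op 8: place WB@(0,1)
Op 9: place BK@(4,0)
Per-piece attacks for B:
  BQ@(0,2): attacks (0,3) (0,1) (1,2) (2,2) (1,3) (2,4) (1,1) (2,0) [ray(0,1) blocked at (0,3); ray(0,-1) blocked at (0,1); ray(1,0) blocked at (2,2); ray(1,1) blocked at (2,4); ray(1,-1) blocked at (2,0)]
  BK@(4,0): attacks (4,1) (3,0) (3,1)
B attacks (3,0): yes

Answer: yes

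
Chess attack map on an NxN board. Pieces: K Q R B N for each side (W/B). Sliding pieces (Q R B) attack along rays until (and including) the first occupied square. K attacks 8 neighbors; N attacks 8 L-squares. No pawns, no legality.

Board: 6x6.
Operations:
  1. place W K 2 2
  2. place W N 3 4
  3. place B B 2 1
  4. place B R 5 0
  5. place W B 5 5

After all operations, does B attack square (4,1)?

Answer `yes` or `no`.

Op 1: place WK@(2,2)
Op 2: place WN@(3,4)
Op 3: place BB@(2,1)
Op 4: place BR@(5,0)
Op 5: place WB@(5,5)
Per-piece attacks for B:
  BB@(2,1): attacks (3,2) (4,3) (5,4) (3,0) (1,2) (0,3) (1,0)
  BR@(5,0): attacks (5,1) (5,2) (5,3) (5,4) (5,5) (4,0) (3,0) (2,0) (1,0) (0,0) [ray(0,1) blocked at (5,5)]
B attacks (4,1): no

Answer: no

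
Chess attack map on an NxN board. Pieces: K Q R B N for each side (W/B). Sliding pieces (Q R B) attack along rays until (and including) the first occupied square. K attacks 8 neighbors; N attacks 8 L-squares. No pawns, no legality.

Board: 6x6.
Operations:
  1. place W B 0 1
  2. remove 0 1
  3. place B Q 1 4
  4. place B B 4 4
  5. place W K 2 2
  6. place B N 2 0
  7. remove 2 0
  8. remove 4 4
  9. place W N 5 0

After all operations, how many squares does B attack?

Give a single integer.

Answer: 17

Derivation:
Op 1: place WB@(0,1)
Op 2: remove (0,1)
Op 3: place BQ@(1,4)
Op 4: place BB@(4,4)
Op 5: place WK@(2,2)
Op 6: place BN@(2,0)
Op 7: remove (2,0)
Op 8: remove (4,4)
Op 9: place WN@(5,0)
Per-piece attacks for B:
  BQ@(1,4): attacks (1,5) (1,3) (1,2) (1,1) (1,0) (2,4) (3,4) (4,4) (5,4) (0,4) (2,5) (2,3) (3,2) (4,1) (5,0) (0,5) (0,3) [ray(1,-1) blocked at (5,0)]
Union (17 distinct): (0,3) (0,4) (0,5) (1,0) (1,1) (1,2) (1,3) (1,5) (2,3) (2,4) (2,5) (3,2) (3,4) (4,1) (4,4) (5,0) (5,4)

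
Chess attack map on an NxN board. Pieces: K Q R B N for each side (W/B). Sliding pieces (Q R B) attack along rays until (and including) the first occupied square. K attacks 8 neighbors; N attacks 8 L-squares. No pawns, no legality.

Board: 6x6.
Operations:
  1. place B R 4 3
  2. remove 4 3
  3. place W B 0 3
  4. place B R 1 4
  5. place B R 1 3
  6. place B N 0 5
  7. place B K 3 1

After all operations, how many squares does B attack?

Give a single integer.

Answer: 24

Derivation:
Op 1: place BR@(4,3)
Op 2: remove (4,3)
Op 3: place WB@(0,3)
Op 4: place BR@(1,4)
Op 5: place BR@(1,3)
Op 6: place BN@(0,5)
Op 7: place BK@(3,1)
Per-piece attacks for B:
  BN@(0,5): attacks (1,3) (2,4)
  BR@(1,3): attacks (1,4) (1,2) (1,1) (1,0) (2,3) (3,3) (4,3) (5,3) (0,3) [ray(0,1) blocked at (1,4); ray(-1,0) blocked at (0,3)]
  BR@(1,4): attacks (1,5) (1,3) (2,4) (3,4) (4,4) (5,4) (0,4) [ray(0,-1) blocked at (1,3)]
  BK@(3,1): attacks (3,2) (3,0) (4,1) (2,1) (4,2) (4,0) (2,2) (2,0)
Union (24 distinct): (0,3) (0,4) (1,0) (1,1) (1,2) (1,3) (1,4) (1,5) (2,0) (2,1) (2,2) (2,3) (2,4) (3,0) (3,2) (3,3) (3,4) (4,0) (4,1) (4,2) (4,3) (4,4) (5,3) (5,4)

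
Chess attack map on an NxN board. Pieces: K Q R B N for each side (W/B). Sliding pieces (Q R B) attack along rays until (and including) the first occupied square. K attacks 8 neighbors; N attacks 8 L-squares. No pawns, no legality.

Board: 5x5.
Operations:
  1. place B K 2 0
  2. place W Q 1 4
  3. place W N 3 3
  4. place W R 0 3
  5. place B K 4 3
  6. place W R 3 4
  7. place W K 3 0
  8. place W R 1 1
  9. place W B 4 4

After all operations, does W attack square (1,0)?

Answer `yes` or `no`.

Op 1: place BK@(2,0)
Op 2: place WQ@(1,4)
Op 3: place WN@(3,3)
Op 4: place WR@(0,3)
Op 5: place BK@(4,3)
Op 6: place WR@(3,4)
Op 7: place WK@(3,0)
Op 8: place WR@(1,1)
Op 9: place WB@(4,4)
Per-piece attacks for W:
  WR@(0,3): attacks (0,4) (0,2) (0,1) (0,0) (1,3) (2,3) (3,3) [ray(1,0) blocked at (3,3)]
  WR@(1,1): attacks (1,2) (1,3) (1,4) (1,0) (2,1) (3,1) (4,1) (0,1) [ray(0,1) blocked at (1,4)]
  WQ@(1,4): attacks (1,3) (1,2) (1,1) (2,4) (3,4) (0,4) (2,3) (3,2) (4,1) (0,3) [ray(0,-1) blocked at (1,1); ray(1,0) blocked at (3,4); ray(-1,-1) blocked at (0,3)]
  WK@(3,0): attacks (3,1) (4,0) (2,0) (4,1) (2,1)
  WN@(3,3): attacks (1,4) (4,1) (2,1) (1,2)
  WR@(3,4): attacks (3,3) (4,4) (2,4) (1,4) [ray(0,-1) blocked at (3,3); ray(1,0) blocked at (4,4); ray(-1,0) blocked at (1,4)]
  WB@(4,4): attacks (3,3) [ray(-1,-1) blocked at (3,3)]
W attacks (1,0): yes

Answer: yes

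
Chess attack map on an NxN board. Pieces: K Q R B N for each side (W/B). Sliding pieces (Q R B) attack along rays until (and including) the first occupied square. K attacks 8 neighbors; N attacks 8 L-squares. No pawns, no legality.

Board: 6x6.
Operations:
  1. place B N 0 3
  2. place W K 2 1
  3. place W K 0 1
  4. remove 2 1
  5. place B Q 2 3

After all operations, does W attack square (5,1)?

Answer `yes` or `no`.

Op 1: place BN@(0,3)
Op 2: place WK@(2,1)
Op 3: place WK@(0,1)
Op 4: remove (2,1)
Op 5: place BQ@(2,3)
Per-piece attacks for W:
  WK@(0,1): attacks (0,2) (0,0) (1,1) (1,2) (1,0)
W attacks (5,1): no

Answer: no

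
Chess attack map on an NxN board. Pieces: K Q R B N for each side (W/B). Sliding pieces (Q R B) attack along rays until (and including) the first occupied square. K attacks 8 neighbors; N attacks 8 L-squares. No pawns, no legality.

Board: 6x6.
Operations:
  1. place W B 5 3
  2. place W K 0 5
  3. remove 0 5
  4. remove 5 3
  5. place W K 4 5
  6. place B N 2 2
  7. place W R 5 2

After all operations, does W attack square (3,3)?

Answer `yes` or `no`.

Answer: no

Derivation:
Op 1: place WB@(5,3)
Op 2: place WK@(0,5)
Op 3: remove (0,5)
Op 4: remove (5,3)
Op 5: place WK@(4,5)
Op 6: place BN@(2,2)
Op 7: place WR@(5,2)
Per-piece attacks for W:
  WK@(4,5): attacks (4,4) (5,5) (3,5) (5,4) (3,4)
  WR@(5,2): attacks (5,3) (5,4) (5,5) (5,1) (5,0) (4,2) (3,2) (2,2) [ray(-1,0) blocked at (2,2)]
W attacks (3,3): no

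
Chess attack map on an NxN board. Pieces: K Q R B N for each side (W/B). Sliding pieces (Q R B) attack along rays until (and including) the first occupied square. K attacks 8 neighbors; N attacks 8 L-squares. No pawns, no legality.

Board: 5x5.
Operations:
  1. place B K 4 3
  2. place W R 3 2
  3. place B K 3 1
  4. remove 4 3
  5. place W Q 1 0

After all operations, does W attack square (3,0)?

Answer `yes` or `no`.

Answer: yes

Derivation:
Op 1: place BK@(4,3)
Op 2: place WR@(3,2)
Op 3: place BK@(3,1)
Op 4: remove (4,3)
Op 5: place WQ@(1,0)
Per-piece attacks for W:
  WQ@(1,0): attacks (1,1) (1,2) (1,3) (1,4) (2,0) (3,0) (4,0) (0,0) (2,1) (3,2) (0,1) [ray(1,1) blocked at (3,2)]
  WR@(3,2): attacks (3,3) (3,4) (3,1) (4,2) (2,2) (1,2) (0,2) [ray(0,-1) blocked at (3,1)]
W attacks (3,0): yes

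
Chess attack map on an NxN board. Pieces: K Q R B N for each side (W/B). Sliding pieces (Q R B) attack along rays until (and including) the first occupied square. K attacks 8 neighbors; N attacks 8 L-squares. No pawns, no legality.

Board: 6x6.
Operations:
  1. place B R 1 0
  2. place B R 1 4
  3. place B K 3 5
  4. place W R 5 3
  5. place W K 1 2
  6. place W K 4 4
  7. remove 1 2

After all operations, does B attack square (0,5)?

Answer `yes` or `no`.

Op 1: place BR@(1,0)
Op 2: place BR@(1,4)
Op 3: place BK@(3,5)
Op 4: place WR@(5,3)
Op 5: place WK@(1,2)
Op 6: place WK@(4,4)
Op 7: remove (1,2)
Per-piece attacks for B:
  BR@(1,0): attacks (1,1) (1,2) (1,3) (1,4) (2,0) (3,0) (4,0) (5,0) (0,0) [ray(0,1) blocked at (1,4)]
  BR@(1,4): attacks (1,5) (1,3) (1,2) (1,1) (1,0) (2,4) (3,4) (4,4) (0,4) [ray(0,-1) blocked at (1,0); ray(1,0) blocked at (4,4)]
  BK@(3,5): attacks (3,4) (4,5) (2,5) (4,4) (2,4)
B attacks (0,5): no

Answer: no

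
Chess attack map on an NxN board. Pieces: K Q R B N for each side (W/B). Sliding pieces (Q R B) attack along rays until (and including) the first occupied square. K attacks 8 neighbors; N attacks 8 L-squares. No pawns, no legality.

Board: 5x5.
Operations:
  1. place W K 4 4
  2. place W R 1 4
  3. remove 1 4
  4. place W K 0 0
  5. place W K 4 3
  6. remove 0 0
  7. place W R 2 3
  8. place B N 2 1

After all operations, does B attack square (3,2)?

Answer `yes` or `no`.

Op 1: place WK@(4,4)
Op 2: place WR@(1,4)
Op 3: remove (1,4)
Op 4: place WK@(0,0)
Op 5: place WK@(4,3)
Op 6: remove (0,0)
Op 7: place WR@(2,3)
Op 8: place BN@(2,1)
Per-piece attacks for B:
  BN@(2,1): attacks (3,3) (4,2) (1,3) (0,2) (4,0) (0,0)
B attacks (3,2): no

Answer: no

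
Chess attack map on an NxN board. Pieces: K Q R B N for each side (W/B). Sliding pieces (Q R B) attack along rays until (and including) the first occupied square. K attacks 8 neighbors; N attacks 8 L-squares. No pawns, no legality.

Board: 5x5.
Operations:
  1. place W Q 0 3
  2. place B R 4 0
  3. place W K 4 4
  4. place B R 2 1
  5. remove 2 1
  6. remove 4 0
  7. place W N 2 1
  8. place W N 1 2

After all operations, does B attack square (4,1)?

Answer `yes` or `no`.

Op 1: place WQ@(0,3)
Op 2: place BR@(4,0)
Op 3: place WK@(4,4)
Op 4: place BR@(2,1)
Op 5: remove (2,1)
Op 6: remove (4,0)
Op 7: place WN@(2,1)
Op 8: place WN@(1,2)
Per-piece attacks for B:
B attacks (4,1): no

Answer: no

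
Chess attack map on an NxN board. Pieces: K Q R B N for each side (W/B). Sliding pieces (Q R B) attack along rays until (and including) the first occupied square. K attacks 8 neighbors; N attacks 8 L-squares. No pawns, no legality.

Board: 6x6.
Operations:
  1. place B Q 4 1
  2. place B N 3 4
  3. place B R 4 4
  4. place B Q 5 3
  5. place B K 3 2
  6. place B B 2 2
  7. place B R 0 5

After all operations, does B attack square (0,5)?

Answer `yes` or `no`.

Op 1: place BQ@(4,1)
Op 2: place BN@(3,4)
Op 3: place BR@(4,4)
Op 4: place BQ@(5,3)
Op 5: place BK@(3,2)
Op 6: place BB@(2,2)
Op 7: place BR@(0,5)
Per-piece attacks for B:
  BR@(0,5): attacks (0,4) (0,3) (0,2) (0,1) (0,0) (1,5) (2,5) (3,5) (4,5) (5,5)
  BB@(2,2): attacks (3,3) (4,4) (3,1) (4,0) (1,3) (0,4) (1,1) (0,0) [ray(1,1) blocked at (4,4)]
  BK@(3,2): attacks (3,3) (3,1) (4,2) (2,2) (4,3) (4,1) (2,3) (2,1)
  BN@(3,4): attacks (5,5) (1,5) (4,2) (5,3) (2,2) (1,3)
  BQ@(4,1): attacks (4,2) (4,3) (4,4) (4,0) (5,1) (3,1) (2,1) (1,1) (0,1) (5,2) (5,0) (3,2) (3,0) [ray(0,1) blocked at (4,4); ray(-1,1) blocked at (3,2)]
  BR@(4,4): attacks (4,5) (4,3) (4,2) (4,1) (5,4) (3,4) [ray(0,-1) blocked at (4,1); ray(-1,0) blocked at (3,4)]
  BQ@(5,3): attacks (5,4) (5,5) (5,2) (5,1) (5,0) (4,3) (3,3) (2,3) (1,3) (0,3) (4,4) (4,2) (3,1) (2,0) [ray(-1,1) blocked at (4,4)]
B attacks (0,5): no

Answer: no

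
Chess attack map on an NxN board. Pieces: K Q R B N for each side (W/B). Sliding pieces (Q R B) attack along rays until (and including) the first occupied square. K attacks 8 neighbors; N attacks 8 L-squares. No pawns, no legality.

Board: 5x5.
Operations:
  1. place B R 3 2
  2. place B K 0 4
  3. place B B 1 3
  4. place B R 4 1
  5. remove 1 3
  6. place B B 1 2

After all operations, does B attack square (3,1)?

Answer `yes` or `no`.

Answer: yes

Derivation:
Op 1: place BR@(3,2)
Op 2: place BK@(0,4)
Op 3: place BB@(1,3)
Op 4: place BR@(4,1)
Op 5: remove (1,3)
Op 6: place BB@(1,2)
Per-piece attacks for B:
  BK@(0,4): attacks (0,3) (1,4) (1,3)
  BB@(1,2): attacks (2,3) (3,4) (2,1) (3,0) (0,3) (0,1)
  BR@(3,2): attacks (3,3) (3,4) (3,1) (3,0) (4,2) (2,2) (1,2) [ray(-1,0) blocked at (1,2)]
  BR@(4,1): attacks (4,2) (4,3) (4,4) (4,0) (3,1) (2,1) (1,1) (0,1)
B attacks (3,1): yes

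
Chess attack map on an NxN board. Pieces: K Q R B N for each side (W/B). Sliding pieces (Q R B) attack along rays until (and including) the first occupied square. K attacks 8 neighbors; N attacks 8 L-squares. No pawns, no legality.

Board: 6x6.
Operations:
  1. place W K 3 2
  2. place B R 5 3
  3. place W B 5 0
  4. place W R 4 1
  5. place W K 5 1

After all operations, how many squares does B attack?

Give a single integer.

Op 1: place WK@(3,2)
Op 2: place BR@(5,3)
Op 3: place WB@(5,0)
Op 4: place WR@(4,1)
Op 5: place WK@(5,1)
Per-piece attacks for B:
  BR@(5,3): attacks (5,4) (5,5) (5,2) (5,1) (4,3) (3,3) (2,3) (1,3) (0,3) [ray(0,-1) blocked at (5,1)]
Union (9 distinct): (0,3) (1,3) (2,3) (3,3) (4,3) (5,1) (5,2) (5,4) (5,5)

Answer: 9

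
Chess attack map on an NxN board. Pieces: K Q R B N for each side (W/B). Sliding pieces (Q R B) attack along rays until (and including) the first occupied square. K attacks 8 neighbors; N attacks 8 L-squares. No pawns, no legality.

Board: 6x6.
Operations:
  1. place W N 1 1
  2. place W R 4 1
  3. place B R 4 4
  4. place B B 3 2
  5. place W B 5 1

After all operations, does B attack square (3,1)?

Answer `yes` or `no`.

Op 1: place WN@(1,1)
Op 2: place WR@(4,1)
Op 3: place BR@(4,4)
Op 4: place BB@(3,2)
Op 5: place WB@(5,1)
Per-piece attacks for B:
  BB@(3,2): attacks (4,3) (5,4) (4,1) (2,3) (1,4) (0,5) (2,1) (1,0) [ray(1,-1) blocked at (4,1)]
  BR@(4,4): attacks (4,5) (4,3) (4,2) (4,1) (5,4) (3,4) (2,4) (1,4) (0,4) [ray(0,-1) blocked at (4,1)]
B attacks (3,1): no

Answer: no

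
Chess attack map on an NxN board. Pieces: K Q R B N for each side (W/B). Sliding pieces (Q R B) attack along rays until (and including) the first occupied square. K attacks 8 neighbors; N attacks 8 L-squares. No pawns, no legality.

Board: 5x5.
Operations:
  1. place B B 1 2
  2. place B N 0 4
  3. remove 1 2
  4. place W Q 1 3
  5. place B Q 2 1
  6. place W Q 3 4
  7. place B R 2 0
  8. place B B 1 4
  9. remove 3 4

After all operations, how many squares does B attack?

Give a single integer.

Op 1: place BB@(1,2)
Op 2: place BN@(0,4)
Op 3: remove (1,2)
Op 4: place WQ@(1,3)
Op 5: place BQ@(2,1)
Op 6: place WQ@(3,4)
Op 7: place BR@(2,0)
Op 8: place BB@(1,4)
Op 9: remove (3,4)
Per-piece attacks for B:
  BN@(0,4): attacks (1,2) (2,3)
  BB@(1,4): attacks (2,3) (3,2) (4,1) (0,3)
  BR@(2,0): attacks (2,1) (3,0) (4,0) (1,0) (0,0) [ray(0,1) blocked at (2,1)]
  BQ@(2,1): attacks (2,2) (2,3) (2,4) (2,0) (3,1) (4,1) (1,1) (0,1) (3,2) (4,3) (3,0) (1,2) (0,3) (1,0) [ray(0,-1) blocked at (2,0)]
Union (17 distinct): (0,0) (0,1) (0,3) (1,0) (1,1) (1,2) (2,0) (2,1) (2,2) (2,3) (2,4) (3,0) (3,1) (3,2) (4,0) (4,1) (4,3)

Answer: 17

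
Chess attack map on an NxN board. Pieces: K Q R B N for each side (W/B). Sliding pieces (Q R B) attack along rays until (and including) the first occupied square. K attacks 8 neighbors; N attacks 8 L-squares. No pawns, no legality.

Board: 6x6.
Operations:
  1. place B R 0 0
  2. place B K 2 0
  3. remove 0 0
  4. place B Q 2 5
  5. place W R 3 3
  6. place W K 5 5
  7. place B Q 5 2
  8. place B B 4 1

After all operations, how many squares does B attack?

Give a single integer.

Answer: 29

Derivation:
Op 1: place BR@(0,0)
Op 2: place BK@(2,0)
Op 3: remove (0,0)
Op 4: place BQ@(2,5)
Op 5: place WR@(3,3)
Op 6: place WK@(5,5)
Op 7: place BQ@(5,2)
Op 8: place BB@(4,1)
Per-piece attacks for B:
  BK@(2,0): attacks (2,1) (3,0) (1,0) (3,1) (1,1)
  BQ@(2,5): attacks (2,4) (2,3) (2,2) (2,1) (2,0) (3,5) (4,5) (5,5) (1,5) (0,5) (3,4) (4,3) (5,2) (1,4) (0,3) [ray(0,-1) blocked at (2,0); ray(1,0) blocked at (5,5); ray(1,-1) blocked at (5,2)]
  BB@(4,1): attacks (5,2) (5,0) (3,2) (2,3) (1,4) (0,5) (3,0) [ray(1,1) blocked at (5,2)]
  BQ@(5,2): attacks (5,3) (5,4) (5,5) (5,1) (5,0) (4,2) (3,2) (2,2) (1,2) (0,2) (4,3) (3,4) (2,5) (4,1) [ray(0,1) blocked at (5,5); ray(-1,1) blocked at (2,5); ray(-1,-1) blocked at (4,1)]
Union (29 distinct): (0,2) (0,3) (0,5) (1,0) (1,1) (1,2) (1,4) (1,5) (2,0) (2,1) (2,2) (2,3) (2,4) (2,5) (3,0) (3,1) (3,2) (3,4) (3,5) (4,1) (4,2) (4,3) (4,5) (5,0) (5,1) (5,2) (5,3) (5,4) (5,5)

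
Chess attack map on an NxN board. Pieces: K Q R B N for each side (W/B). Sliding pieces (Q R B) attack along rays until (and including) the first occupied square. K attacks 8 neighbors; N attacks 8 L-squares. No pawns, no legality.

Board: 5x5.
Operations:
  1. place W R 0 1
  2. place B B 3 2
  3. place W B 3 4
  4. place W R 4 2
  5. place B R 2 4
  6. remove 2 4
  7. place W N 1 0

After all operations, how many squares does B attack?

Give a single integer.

Answer: 6

Derivation:
Op 1: place WR@(0,1)
Op 2: place BB@(3,2)
Op 3: place WB@(3,4)
Op 4: place WR@(4,2)
Op 5: place BR@(2,4)
Op 6: remove (2,4)
Op 7: place WN@(1,0)
Per-piece attacks for B:
  BB@(3,2): attacks (4,3) (4,1) (2,3) (1,4) (2,1) (1,0) [ray(-1,-1) blocked at (1,0)]
Union (6 distinct): (1,0) (1,4) (2,1) (2,3) (4,1) (4,3)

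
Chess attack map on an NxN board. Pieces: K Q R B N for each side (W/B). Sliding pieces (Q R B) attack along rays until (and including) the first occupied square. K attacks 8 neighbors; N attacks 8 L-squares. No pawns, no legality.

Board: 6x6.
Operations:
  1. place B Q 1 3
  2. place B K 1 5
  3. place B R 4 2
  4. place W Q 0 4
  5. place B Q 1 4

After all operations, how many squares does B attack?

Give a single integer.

Answer: 28

Derivation:
Op 1: place BQ@(1,3)
Op 2: place BK@(1,5)
Op 3: place BR@(4,2)
Op 4: place WQ@(0,4)
Op 5: place BQ@(1,4)
Per-piece attacks for B:
  BQ@(1,3): attacks (1,4) (1,2) (1,1) (1,0) (2,3) (3,3) (4,3) (5,3) (0,3) (2,4) (3,5) (2,2) (3,1) (4,0) (0,4) (0,2) [ray(0,1) blocked at (1,4); ray(-1,1) blocked at (0,4)]
  BQ@(1,4): attacks (1,5) (1,3) (2,4) (3,4) (4,4) (5,4) (0,4) (2,5) (2,3) (3,2) (4,1) (5,0) (0,5) (0,3) [ray(0,1) blocked at (1,5); ray(0,-1) blocked at (1,3); ray(-1,0) blocked at (0,4)]
  BK@(1,5): attacks (1,4) (2,5) (0,5) (2,4) (0,4)
  BR@(4,2): attacks (4,3) (4,4) (4,5) (4,1) (4,0) (5,2) (3,2) (2,2) (1,2) (0,2)
Union (28 distinct): (0,2) (0,3) (0,4) (0,5) (1,0) (1,1) (1,2) (1,3) (1,4) (1,5) (2,2) (2,3) (2,4) (2,5) (3,1) (3,2) (3,3) (3,4) (3,5) (4,0) (4,1) (4,3) (4,4) (4,5) (5,0) (5,2) (5,3) (5,4)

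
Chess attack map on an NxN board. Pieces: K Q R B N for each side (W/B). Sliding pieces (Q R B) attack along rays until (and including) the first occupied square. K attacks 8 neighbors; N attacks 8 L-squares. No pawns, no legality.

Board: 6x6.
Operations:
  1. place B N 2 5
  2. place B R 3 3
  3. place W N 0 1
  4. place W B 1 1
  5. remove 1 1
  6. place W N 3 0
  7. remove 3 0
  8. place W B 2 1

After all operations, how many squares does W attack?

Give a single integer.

Answer: 10

Derivation:
Op 1: place BN@(2,5)
Op 2: place BR@(3,3)
Op 3: place WN@(0,1)
Op 4: place WB@(1,1)
Op 5: remove (1,1)
Op 6: place WN@(3,0)
Op 7: remove (3,0)
Op 8: place WB@(2,1)
Per-piece attacks for W:
  WN@(0,1): attacks (1,3) (2,2) (2,0)
  WB@(2,1): attacks (3,2) (4,3) (5,4) (3,0) (1,2) (0,3) (1,0)
Union (10 distinct): (0,3) (1,0) (1,2) (1,3) (2,0) (2,2) (3,0) (3,2) (4,3) (5,4)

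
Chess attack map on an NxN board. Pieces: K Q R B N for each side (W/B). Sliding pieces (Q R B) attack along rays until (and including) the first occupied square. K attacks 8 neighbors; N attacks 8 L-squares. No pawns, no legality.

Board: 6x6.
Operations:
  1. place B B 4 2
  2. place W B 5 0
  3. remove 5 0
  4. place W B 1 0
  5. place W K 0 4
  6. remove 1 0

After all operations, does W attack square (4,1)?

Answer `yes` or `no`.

Op 1: place BB@(4,2)
Op 2: place WB@(5,0)
Op 3: remove (5,0)
Op 4: place WB@(1,0)
Op 5: place WK@(0,4)
Op 6: remove (1,0)
Per-piece attacks for W:
  WK@(0,4): attacks (0,5) (0,3) (1,4) (1,5) (1,3)
W attacks (4,1): no

Answer: no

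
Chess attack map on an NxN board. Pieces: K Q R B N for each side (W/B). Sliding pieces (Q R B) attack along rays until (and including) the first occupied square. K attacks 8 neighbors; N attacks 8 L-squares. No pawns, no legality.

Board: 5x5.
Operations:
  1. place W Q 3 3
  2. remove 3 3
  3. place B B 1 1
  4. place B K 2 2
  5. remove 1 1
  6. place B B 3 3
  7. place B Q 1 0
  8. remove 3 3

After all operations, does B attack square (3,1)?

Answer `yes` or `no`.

Op 1: place WQ@(3,3)
Op 2: remove (3,3)
Op 3: place BB@(1,1)
Op 4: place BK@(2,2)
Op 5: remove (1,1)
Op 6: place BB@(3,3)
Op 7: place BQ@(1,0)
Op 8: remove (3,3)
Per-piece attacks for B:
  BQ@(1,0): attacks (1,1) (1,2) (1,3) (1,4) (2,0) (3,0) (4,0) (0,0) (2,1) (3,2) (4,3) (0,1)
  BK@(2,2): attacks (2,3) (2,1) (3,2) (1,2) (3,3) (3,1) (1,3) (1,1)
B attacks (3,1): yes

Answer: yes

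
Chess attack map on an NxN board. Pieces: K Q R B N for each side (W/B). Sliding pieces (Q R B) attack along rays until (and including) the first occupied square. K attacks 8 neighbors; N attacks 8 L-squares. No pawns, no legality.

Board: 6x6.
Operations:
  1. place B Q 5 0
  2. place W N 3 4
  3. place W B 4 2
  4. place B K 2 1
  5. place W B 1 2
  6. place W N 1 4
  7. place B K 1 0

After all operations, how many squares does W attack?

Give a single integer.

Answer: 18

Derivation:
Op 1: place BQ@(5,0)
Op 2: place WN@(3,4)
Op 3: place WB@(4,2)
Op 4: place BK@(2,1)
Op 5: place WB@(1,2)
Op 6: place WN@(1,4)
Op 7: place BK@(1,0)
Per-piece attacks for W:
  WB@(1,2): attacks (2,3) (3,4) (2,1) (0,3) (0,1) [ray(1,1) blocked at (3,4); ray(1,-1) blocked at (2,1)]
  WN@(1,4): attacks (3,5) (2,2) (3,3) (0,2)
  WN@(3,4): attacks (5,5) (1,5) (4,2) (5,3) (2,2) (1,3)
  WB@(4,2): attacks (5,3) (5,1) (3,3) (2,4) (1,5) (3,1) (2,0)
Union (18 distinct): (0,1) (0,2) (0,3) (1,3) (1,5) (2,0) (2,1) (2,2) (2,3) (2,4) (3,1) (3,3) (3,4) (3,5) (4,2) (5,1) (5,3) (5,5)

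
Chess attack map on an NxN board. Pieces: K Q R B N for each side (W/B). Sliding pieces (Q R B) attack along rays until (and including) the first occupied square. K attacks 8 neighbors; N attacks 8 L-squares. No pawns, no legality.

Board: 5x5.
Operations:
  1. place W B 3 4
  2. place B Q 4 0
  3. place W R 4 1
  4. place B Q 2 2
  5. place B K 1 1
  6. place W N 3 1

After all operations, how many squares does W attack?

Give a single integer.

Op 1: place WB@(3,4)
Op 2: place BQ@(4,0)
Op 3: place WR@(4,1)
Op 4: place BQ@(2,2)
Op 5: place BK@(1,1)
Op 6: place WN@(3,1)
Per-piece attacks for W:
  WN@(3,1): attacks (4,3) (2,3) (1,2) (1,0)
  WB@(3,4): attacks (4,3) (2,3) (1,2) (0,1)
  WR@(4,1): attacks (4,2) (4,3) (4,4) (4,0) (3,1) [ray(0,-1) blocked at (4,0); ray(-1,0) blocked at (3,1)]
Union (9 distinct): (0,1) (1,0) (1,2) (2,3) (3,1) (4,0) (4,2) (4,3) (4,4)

Answer: 9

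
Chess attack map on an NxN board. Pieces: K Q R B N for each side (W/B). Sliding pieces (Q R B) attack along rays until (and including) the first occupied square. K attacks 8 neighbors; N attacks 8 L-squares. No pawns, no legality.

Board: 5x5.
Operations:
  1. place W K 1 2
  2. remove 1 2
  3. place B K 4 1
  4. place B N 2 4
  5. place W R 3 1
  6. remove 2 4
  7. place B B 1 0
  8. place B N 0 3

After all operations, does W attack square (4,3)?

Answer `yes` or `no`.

Op 1: place WK@(1,2)
Op 2: remove (1,2)
Op 3: place BK@(4,1)
Op 4: place BN@(2,4)
Op 5: place WR@(3,1)
Op 6: remove (2,4)
Op 7: place BB@(1,0)
Op 8: place BN@(0,3)
Per-piece attacks for W:
  WR@(3,1): attacks (3,2) (3,3) (3,4) (3,0) (4,1) (2,1) (1,1) (0,1) [ray(1,0) blocked at (4,1)]
W attacks (4,3): no

Answer: no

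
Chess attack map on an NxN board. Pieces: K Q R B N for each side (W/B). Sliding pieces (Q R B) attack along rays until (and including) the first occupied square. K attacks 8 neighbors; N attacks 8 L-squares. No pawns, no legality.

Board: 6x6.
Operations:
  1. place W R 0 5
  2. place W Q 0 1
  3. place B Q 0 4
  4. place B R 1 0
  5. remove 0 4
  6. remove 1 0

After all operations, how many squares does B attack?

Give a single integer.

Op 1: place WR@(0,5)
Op 2: place WQ@(0,1)
Op 3: place BQ@(0,4)
Op 4: place BR@(1,0)
Op 5: remove (0,4)
Op 6: remove (1,0)
Per-piece attacks for B:
Union (0 distinct): (none)

Answer: 0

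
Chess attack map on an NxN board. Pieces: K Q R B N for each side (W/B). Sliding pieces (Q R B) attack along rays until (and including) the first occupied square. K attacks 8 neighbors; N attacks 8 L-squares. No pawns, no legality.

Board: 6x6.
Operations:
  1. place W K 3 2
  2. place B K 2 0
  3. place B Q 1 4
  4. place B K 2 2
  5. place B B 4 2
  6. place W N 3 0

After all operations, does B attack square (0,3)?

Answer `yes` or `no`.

Answer: yes

Derivation:
Op 1: place WK@(3,2)
Op 2: place BK@(2,0)
Op 3: place BQ@(1,4)
Op 4: place BK@(2,2)
Op 5: place BB@(4,2)
Op 6: place WN@(3,0)
Per-piece attacks for B:
  BQ@(1,4): attacks (1,5) (1,3) (1,2) (1,1) (1,0) (2,4) (3,4) (4,4) (5,4) (0,4) (2,5) (2,3) (3,2) (0,5) (0,3) [ray(1,-1) blocked at (3,2)]
  BK@(2,0): attacks (2,1) (3,0) (1,0) (3,1) (1,1)
  BK@(2,2): attacks (2,3) (2,1) (3,2) (1,2) (3,3) (3,1) (1,3) (1,1)
  BB@(4,2): attacks (5,3) (5,1) (3,3) (2,4) (1,5) (3,1) (2,0) [ray(-1,-1) blocked at (2,0)]
B attacks (0,3): yes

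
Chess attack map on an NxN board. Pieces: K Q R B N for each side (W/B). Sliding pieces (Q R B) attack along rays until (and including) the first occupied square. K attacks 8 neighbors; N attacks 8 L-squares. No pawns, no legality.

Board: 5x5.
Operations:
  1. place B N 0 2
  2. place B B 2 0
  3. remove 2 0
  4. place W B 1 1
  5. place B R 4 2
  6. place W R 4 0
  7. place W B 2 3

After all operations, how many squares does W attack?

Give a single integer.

Answer: 15

Derivation:
Op 1: place BN@(0,2)
Op 2: place BB@(2,0)
Op 3: remove (2,0)
Op 4: place WB@(1,1)
Op 5: place BR@(4,2)
Op 6: place WR@(4,0)
Op 7: place WB@(2,3)
Per-piece attacks for W:
  WB@(1,1): attacks (2,2) (3,3) (4,4) (2,0) (0,2) (0,0) [ray(-1,1) blocked at (0,2)]
  WB@(2,3): attacks (3,4) (3,2) (4,1) (1,4) (1,2) (0,1)
  WR@(4,0): attacks (4,1) (4,2) (3,0) (2,0) (1,0) (0,0) [ray(0,1) blocked at (4,2)]
Union (15 distinct): (0,0) (0,1) (0,2) (1,0) (1,2) (1,4) (2,0) (2,2) (3,0) (3,2) (3,3) (3,4) (4,1) (4,2) (4,4)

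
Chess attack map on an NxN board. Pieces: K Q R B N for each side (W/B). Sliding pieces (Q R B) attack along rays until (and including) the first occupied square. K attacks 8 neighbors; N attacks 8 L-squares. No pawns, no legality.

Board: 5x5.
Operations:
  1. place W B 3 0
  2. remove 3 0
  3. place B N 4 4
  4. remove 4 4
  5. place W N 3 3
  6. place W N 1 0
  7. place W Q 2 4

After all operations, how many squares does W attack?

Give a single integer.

Op 1: place WB@(3,0)
Op 2: remove (3,0)
Op 3: place BN@(4,4)
Op 4: remove (4,4)
Op 5: place WN@(3,3)
Op 6: place WN@(1,0)
Op 7: place WQ@(2,4)
Per-piece attacks for W:
  WN@(1,0): attacks (2,2) (3,1) (0,2)
  WQ@(2,4): attacks (2,3) (2,2) (2,1) (2,0) (3,4) (4,4) (1,4) (0,4) (3,3) (1,3) (0,2) [ray(1,-1) blocked at (3,3)]
  WN@(3,3): attacks (1,4) (4,1) (2,1) (1,2)
Union (14 distinct): (0,2) (0,4) (1,2) (1,3) (1,4) (2,0) (2,1) (2,2) (2,3) (3,1) (3,3) (3,4) (4,1) (4,4)

Answer: 14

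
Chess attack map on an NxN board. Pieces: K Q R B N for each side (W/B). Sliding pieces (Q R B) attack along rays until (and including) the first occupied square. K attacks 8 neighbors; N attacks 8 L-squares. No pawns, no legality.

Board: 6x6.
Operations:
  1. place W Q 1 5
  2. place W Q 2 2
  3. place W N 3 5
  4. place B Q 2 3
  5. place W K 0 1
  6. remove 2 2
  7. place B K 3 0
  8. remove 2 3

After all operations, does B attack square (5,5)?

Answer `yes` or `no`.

Answer: no

Derivation:
Op 1: place WQ@(1,5)
Op 2: place WQ@(2,2)
Op 3: place WN@(3,5)
Op 4: place BQ@(2,3)
Op 5: place WK@(0,1)
Op 6: remove (2,2)
Op 7: place BK@(3,0)
Op 8: remove (2,3)
Per-piece attacks for B:
  BK@(3,0): attacks (3,1) (4,0) (2,0) (4,1) (2,1)
B attacks (5,5): no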